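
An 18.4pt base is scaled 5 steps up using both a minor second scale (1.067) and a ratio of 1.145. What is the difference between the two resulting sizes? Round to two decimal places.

10.76pt

Minor second: 18.4 × 1.067⁵ = 25.4472pt
At 1.145: 18.4 × 1.145⁵ = 36.2114pt
Difference: 36.2114 − 25.4472 = 10.7642pt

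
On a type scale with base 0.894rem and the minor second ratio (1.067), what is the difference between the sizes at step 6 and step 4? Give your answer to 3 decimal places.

0.160rem

Step 4: 0.894 × 1.067⁴ = 1.15876rem
Step 6: 0.894 × 1.067⁶ = 1.31924rem
Difference: 1.31924 − 1.15876 = 0.16048rem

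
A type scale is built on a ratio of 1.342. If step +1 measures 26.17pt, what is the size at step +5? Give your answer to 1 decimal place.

The gap is 5 − (1) = 4 steps, so the factor is 1.342^4.
26.17 × 1.342⁴ = 26.17 × 3.24347 ≈ 84.882

84.9pt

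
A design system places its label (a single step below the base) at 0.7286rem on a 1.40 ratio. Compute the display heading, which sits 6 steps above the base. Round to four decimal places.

7.6804rem

0.7286 × 1.40⁷ = 0.7286 × 10.54135 ≈ 7.6804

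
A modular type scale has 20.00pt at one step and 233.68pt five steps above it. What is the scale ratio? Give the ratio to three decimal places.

1.635

r⁵ = 233.68 / 20.00, so r = (233.68/20.00)^(1/5).
r = 11.6840^(1/5) ≈ 1.6350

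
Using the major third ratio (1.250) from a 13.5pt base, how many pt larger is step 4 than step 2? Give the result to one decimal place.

Step 2: 13.5 × 1.250² = 21.094pt
Step 4: 13.5 × 1.250⁴ = 32.959pt
Difference: 32.959 − 21.094 = 11.865pt

11.9pt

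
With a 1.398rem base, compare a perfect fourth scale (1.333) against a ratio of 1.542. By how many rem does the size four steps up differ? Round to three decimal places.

Perfect fourth: 1.398 × 1.333⁴ = 4.41395rem
At 1.542: 1.398 × 1.542⁴ = 7.90396rem
Difference: 7.90396 − 4.41395 = 3.49001rem

3.490rem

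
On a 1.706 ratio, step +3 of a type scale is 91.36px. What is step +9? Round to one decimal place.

91.36 × 1.706⁶ = 91.36 × 24.65325 ≈ 2252.321

2252.3px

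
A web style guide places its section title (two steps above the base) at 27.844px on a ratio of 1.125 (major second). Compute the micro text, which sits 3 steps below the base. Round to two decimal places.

15.45px

27.844 ÷ 1.125⁵ = 27.844 ÷ 1.80203 ≈ 15.451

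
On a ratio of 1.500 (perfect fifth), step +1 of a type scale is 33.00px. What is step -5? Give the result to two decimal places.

Moving from step +1 to step -5 is 6 steps down, so divide by r⁶.
33.00 ÷ 1.500⁶ = 33.00 ÷ 11.39062 ≈ 2.897

2.90px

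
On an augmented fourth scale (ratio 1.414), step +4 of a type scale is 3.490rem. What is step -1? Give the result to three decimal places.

The gap is -1 − (4) = -5 steps, so the factor is 1.414^-5.
3.490 ÷ 1.414⁵ = 3.490 ÷ 5.65258 ≈ 0.617

0.617rem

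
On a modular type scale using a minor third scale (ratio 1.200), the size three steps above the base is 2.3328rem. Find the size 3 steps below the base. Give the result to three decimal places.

0.781rem

2.3328 ÷ 1.200⁶ = 2.3328 ÷ 2.98598 ≈ 0.781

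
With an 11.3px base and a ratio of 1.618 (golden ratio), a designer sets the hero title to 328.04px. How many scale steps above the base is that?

1.618ⁿ = 328.04 / 11.3 = 29.0301
n = ln(29.0301) / ln(1.618) = 3.3683 / 0.4812 ≈ 7.00

7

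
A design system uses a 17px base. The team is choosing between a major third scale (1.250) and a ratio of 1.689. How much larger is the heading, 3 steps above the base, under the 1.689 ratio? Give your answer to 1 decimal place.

Major third: 17.0 × 1.250³ = 33.203px
At 1.689: 17.0 × 1.689³ = 81.910px
Difference: 81.910 − 33.203 = 48.707px

48.7px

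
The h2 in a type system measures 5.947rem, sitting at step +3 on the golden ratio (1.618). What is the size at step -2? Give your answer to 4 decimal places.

0.5363rem

5.947 ÷ 1.618⁵ = 5.947 ÷ 11.08901 ≈ 0.5363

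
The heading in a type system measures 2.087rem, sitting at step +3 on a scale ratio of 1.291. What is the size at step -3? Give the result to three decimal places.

0.451rem

2.087 ÷ 1.291⁶ = 2.087 ÷ 4.62975 ≈ 0.451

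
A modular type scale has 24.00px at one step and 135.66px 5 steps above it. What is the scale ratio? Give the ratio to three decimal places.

r⁵ = 135.66 / 24.00, so r = (135.66/24.00)^(1/5).
r = 5.6525^(1/5) ≈ 1.4140

1.414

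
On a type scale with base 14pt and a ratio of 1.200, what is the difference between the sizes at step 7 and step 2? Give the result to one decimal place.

Step 2: 14.0 × 1.200² = 20.160pt
Step 7: 14.0 × 1.200⁷ = 50.165pt
Difference: 50.165 − 20.160 = 30.005pt

30.0pt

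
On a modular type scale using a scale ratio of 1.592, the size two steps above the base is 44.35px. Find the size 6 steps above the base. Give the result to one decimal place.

284.9px

The gap is 6 − (2) = 4 steps, so the factor is 1.592^4.
44.35 × 1.592⁴ = 44.35 × 6.42351 ≈ 284.883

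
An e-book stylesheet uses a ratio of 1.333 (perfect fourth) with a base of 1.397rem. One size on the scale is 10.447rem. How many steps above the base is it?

7

1.333ⁿ = 10.447 / 1.397 = 7.4782
n = ln(7.4782) / ln(1.333) = 2.0120 / 0.2874 ≈ 7.00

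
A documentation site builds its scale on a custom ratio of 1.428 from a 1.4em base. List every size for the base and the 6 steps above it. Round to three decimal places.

Step 0: 1.4em
Step 1: 1.4 × 1.428 = 1.999
Step 2: 1.4 × 1.428² = 2.855
Step 3: 1.4 × 1.428³ = 4.077
Step 4: 1.4 × 1.428⁴ = 5.822
Step 5: 1.4 × 1.428⁵ = 8.313
Step 6: 1.4 × 1.428⁶ = 11.871

1.400em, 1.999em, 2.855em, 4.077em, 5.822em, 8.313em, 11.871em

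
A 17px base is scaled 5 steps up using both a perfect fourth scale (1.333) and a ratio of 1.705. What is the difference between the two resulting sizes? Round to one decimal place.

173.4px

Perfect fourth: 17.0 × 1.333⁵ = 71.548px
At 1.705: 17.0 × 1.705⁵ = 244.946px
Difference: 244.946 − 71.548 = 173.398px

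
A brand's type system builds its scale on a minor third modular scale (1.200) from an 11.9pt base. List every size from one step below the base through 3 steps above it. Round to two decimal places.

9.92pt, 11.90pt, 14.28pt, 17.14pt, 20.56pt

Step -1: 11.9 ÷ 1.200 = 9.92
Step 0: 11.9pt
Step 1: 11.9 × 1.200 = 14.28
Step 2: 11.9 × 1.200² = 17.14
Step 3: 11.9 × 1.200³ = 20.56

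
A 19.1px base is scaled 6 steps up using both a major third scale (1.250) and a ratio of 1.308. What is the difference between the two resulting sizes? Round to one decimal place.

22.8px

Major third: 19.1 × 1.250⁶ = 72.861px
At 1.308: 19.1 × 1.308⁶ = 95.649px
Difference: 95.649 − 72.861 = 22.788px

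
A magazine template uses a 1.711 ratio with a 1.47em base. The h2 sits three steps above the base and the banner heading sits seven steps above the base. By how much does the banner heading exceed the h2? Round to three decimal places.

55.742em

Step 3: 1.47 × 1.711³ = 7.36321em
Step 7: 1.47 × 1.711⁷ = 63.10553em
Difference: 63.10553 − 7.36321 = 55.74232em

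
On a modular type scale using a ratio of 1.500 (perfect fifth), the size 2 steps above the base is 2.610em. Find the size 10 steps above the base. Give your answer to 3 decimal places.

66.891em

The gap is 10 − (2) = 8 steps, so the factor is 1.500^8.
2.610 × 1.500⁸ = 2.610 × 25.62891 ≈ 66.891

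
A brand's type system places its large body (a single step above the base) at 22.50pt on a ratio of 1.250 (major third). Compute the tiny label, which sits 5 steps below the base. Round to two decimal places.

22.50 ÷ 1.250⁶ = 22.50 ÷ 3.81470 ≈ 5.898

5.90pt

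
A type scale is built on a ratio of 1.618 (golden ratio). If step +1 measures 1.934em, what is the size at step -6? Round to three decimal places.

Moving from step +1 to step -6 is 7 steps down, so divide by r⁷.
1.934 ÷ 1.618⁷ = 1.934 ÷ 29.03017 ≈ 0.067

0.067em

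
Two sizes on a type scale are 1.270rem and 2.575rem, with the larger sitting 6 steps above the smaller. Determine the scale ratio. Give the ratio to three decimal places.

The ratio satisfies 1.270 × r⁶ = 2.575, so r = (2.575 / 1.270)^(1/6).
r = 2.0276^(1/6) ≈ 1.1250

1.125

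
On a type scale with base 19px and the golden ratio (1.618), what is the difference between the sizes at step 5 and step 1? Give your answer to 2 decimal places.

Step 1: 19.0 × 1.618 = 30.7420px
Step 5: 19.0 × 1.618⁵ = 210.6911px
Difference: 210.6911 − 30.7420 = 179.9491px

179.95px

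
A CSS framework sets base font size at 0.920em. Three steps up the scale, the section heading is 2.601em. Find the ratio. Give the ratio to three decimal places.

r³ = 2.601 / 0.920, so r = (2.601/0.920)^(1/3).
r = 2.8272^(1/3) ≈ 1.4140

1.414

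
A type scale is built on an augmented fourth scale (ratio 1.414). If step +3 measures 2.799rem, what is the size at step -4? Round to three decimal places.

0.248rem

2.799 ÷ 1.414⁷ = 2.799 ÷ 11.30175 ≈ 0.248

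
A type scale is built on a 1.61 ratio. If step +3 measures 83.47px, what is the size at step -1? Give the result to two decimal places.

Moving from step +3 to step -1 is 4 steps down, so divide by r⁴.
83.47 ÷ 1.61⁴ = 83.47 ÷ 6.71898 ≈ 12.423

12.42px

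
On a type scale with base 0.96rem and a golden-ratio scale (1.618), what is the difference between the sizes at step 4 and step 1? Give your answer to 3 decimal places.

5.026rem

Step 1: 0.96 × 1.618 = 1.55328rem
Step 4: 0.96 × 1.618⁴ = 6.57939rem
Difference: 6.57939 − 1.55328 = 5.02611rem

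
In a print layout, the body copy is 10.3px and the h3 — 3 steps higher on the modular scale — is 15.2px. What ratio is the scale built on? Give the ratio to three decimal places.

r³ = 15.2 / 10.3, so r = (15.2/10.3)^(1/3).
r = 1.4757^(1/3) ≈ 1.1385

1.139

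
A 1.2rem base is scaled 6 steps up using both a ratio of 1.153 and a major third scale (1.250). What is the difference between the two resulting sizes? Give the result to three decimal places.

At 1.153: 1.2 × 1.153⁶ = 2.81940rem
Major third: 1.2 × 1.250⁶ = 4.57764rem
Difference: 4.57764 − 2.81940 = 1.75824rem

1.758rem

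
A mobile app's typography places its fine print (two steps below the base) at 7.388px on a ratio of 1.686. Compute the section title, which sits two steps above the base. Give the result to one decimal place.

59.7px

The gap is 2 − (-2) = 4 steps, so the factor is 1.686^4.
7.388 × 1.686⁴ = 7.388 × 8.08035 ≈ 59.698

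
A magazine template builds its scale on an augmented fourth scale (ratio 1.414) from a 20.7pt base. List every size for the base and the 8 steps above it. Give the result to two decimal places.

Step 0: 20.7pt
Step 1: 20.7 × 1.414 = 29.27
Step 2: 20.7 × 1.414² = 41.39
Step 3: 20.7 × 1.414³ = 58.52
Step 4: 20.7 × 1.414⁴ = 82.75
Step 5: 20.7 × 1.414⁵ = 117.01
Step 6: 20.7 × 1.414⁶ = 165.45
Step 7: 20.7 × 1.414⁷ = 233.95
Step 8: 20.7 × 1.414⁸ = 330.80

20.70pt, 29.27pt, 41.39pt, 58.52pt, 82.75pt, 117.01pt, 165.45pt, 233.95pt, 330.80pt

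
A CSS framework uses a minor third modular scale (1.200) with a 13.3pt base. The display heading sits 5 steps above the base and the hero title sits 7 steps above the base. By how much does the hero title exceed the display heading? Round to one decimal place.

Step 5: 13.3 × 1.200⁵ = 33.095pt
Step 7: 13.3 × 1.200⁷ = 47.656pt
Difference: 47.656 − 33.095 = 14.561pt

14.6pt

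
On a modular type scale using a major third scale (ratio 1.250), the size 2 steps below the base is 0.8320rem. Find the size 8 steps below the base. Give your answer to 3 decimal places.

0.218rem

0.8320 ÷ 1.250⁶ = 0.8320 ÷ 3.81470 ≈ 0.218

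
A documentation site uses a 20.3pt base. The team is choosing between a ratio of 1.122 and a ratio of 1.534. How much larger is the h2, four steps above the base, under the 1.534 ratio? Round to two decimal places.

At 1.122: 20.3 × 1.122⁴ = 32.1712pt
At 1.534: 20.3 × 1.534⁴ = 112.4081pt
Difference: 112.4081 − 32.1712 = 80.2369pt

80.24pt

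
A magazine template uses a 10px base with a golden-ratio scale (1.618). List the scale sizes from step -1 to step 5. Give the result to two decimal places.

Step -1: 10.0 ÷ 1.618 = 6.18
Step 0: 10px
Step 1: 10.0 × 1.618 = 16.18
Step 2: 10.0 × 1.618² = 26.18
Step 3: 10.0 × 1.618³ = 42.36
Step 4: 10.0 × 1.618⁴ = 68.54
Step 5: 10.0 × 1.618⁵ = 110.89

6.18px, 10.00px, 16.18px, 26.18px, 42.36px, 68.54px, 110.89px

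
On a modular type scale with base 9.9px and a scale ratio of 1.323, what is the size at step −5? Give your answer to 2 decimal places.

2.44px

Each step on a modular scale multiplies by the ratio, so the size n steps from the base is base × ratioⁿ.
9.9 ÷ 1.323⁵ = 9.9 ÷ 4.05321 ≈ 2.44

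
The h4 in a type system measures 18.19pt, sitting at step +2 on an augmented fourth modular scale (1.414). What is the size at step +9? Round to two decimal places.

205.58pt

Moving from step +2 to step +9 is 7 steps up, so multiply by r⁷.
18.19 × 1.414⁷ = 18.19 × 11.30175 ≈ 205.579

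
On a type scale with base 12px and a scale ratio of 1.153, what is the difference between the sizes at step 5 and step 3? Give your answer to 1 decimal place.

6.1px

Step 3: 12.0 × 1.153³ = 18.394px
Step 5: 12.0 × 1.153⁵ = 24.453px
Difference: 24.453 − 18.394 = 6.059px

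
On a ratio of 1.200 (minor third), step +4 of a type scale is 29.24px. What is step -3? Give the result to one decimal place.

8.2px

The gap is -3 − (4) = -7 steps, so the factor is 1.200^-7.
29.24 ÷ 1.200⁷ = 29.24 ÷ 3.58318 ≈ 8.160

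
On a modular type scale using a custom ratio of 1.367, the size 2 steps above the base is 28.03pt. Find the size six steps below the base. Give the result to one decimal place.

2.3pt

28.03 ÷ 1.367⁸ = 28.03 ÷ 12.19405 ≈ 2.299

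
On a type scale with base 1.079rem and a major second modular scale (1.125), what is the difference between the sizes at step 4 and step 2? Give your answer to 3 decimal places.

0.363rem

Step 2: 1.079 × 1.125² = 1.36561rem
Step 4: 1.079 × 1.125⁴ = 1.72835rem
Difference: 1.72835 − 1.36561 = 0.36274rem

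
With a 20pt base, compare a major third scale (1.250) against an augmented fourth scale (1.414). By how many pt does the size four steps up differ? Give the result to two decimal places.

31.12pt

Major third: 20.0 × 1.250⁴ = 48.8281pt
Augmented fourth: 20.0 × 1.414⁴ = 79.9517pt
Difference: 79.9517 − 48.8281 = 31.1236pt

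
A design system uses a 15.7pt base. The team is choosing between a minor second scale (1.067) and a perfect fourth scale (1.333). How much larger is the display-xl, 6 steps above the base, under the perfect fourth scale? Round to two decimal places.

Minor second: 15.7 × 1.067⁶ = 23.1679pt
Perfect fourth: 15.7 × 1.333⁶ = 88.0807pt
Difference: 88.0807 − 23.1679 = 64.9128pt

64.91pt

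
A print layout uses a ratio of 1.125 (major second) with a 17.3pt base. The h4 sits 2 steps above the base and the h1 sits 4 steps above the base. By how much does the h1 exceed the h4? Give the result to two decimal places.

Step 2: 17.3 × 1.125² = 21.8953pt
Step 4: 17.3 × 1.125⁴ = 27.7113pt
Difference: 27.7113 − 21.8953 = 5.8160pt

5.82pt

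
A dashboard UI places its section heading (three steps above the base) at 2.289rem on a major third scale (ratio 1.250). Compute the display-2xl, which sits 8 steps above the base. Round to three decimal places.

6.985rem

The gap is 8 − (3) = 5 steps, so the factor is 1.250^5.
2.289 × 1.250⁵ = 2.289 × 3.05176 ≈ 6.985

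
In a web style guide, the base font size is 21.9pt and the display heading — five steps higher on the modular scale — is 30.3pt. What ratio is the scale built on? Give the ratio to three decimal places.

1.067

The ratio satisfies 21.9 × r⁵ = 30.3, so r = (30.3 / 21.9)^(1/5).
r = 1.3836^(1/5) ≈ 1.0671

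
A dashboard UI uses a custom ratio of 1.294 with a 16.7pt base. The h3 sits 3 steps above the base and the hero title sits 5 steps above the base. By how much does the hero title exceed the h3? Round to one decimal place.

24.4pt

Step 3: 16.7 × 1.294³ = 36.184pt
Step 5: 16.7 × 1.294⁵ = 60.588pt
Difference: 60.588 − 36.184 = 24.404pt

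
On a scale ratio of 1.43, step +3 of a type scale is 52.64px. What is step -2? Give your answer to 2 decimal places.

52.64 ÷ 1.43⁵ = 52.64 ÷ 5.97971 ≈ 8.803

8.80px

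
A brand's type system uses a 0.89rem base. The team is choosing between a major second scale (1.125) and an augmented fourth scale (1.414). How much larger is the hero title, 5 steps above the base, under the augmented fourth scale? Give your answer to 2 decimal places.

3.43rem

Major second: 0.89 × 1.125⁵ = 1.6038rem
Augmented fourth: 0.89 × 1.414⁵ = 5.0308rem
Difference: 5.0308 − 1.6038 = 3.4270rem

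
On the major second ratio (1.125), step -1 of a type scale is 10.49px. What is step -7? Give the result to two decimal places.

5.17px

Moving from step -1 to step -7 is 6 steps down, so divide by r⁶.
10.49 ÷ 1.125⁶ = 10.49 ÷ 2.02729 ≈ 5.174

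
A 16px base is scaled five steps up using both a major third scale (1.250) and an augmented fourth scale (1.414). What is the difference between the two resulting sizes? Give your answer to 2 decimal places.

Major third: 16.0 × 1.250⁵ = 48.8281px
Augmented fourth: 16.0 × 1.414⁵ = 90.4413px
Difference: 90.4413 − 48.8281 = 41.6132px

41.61px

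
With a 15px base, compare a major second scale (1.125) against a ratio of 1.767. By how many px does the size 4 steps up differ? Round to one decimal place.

Major second: 15.0 × 1.125⁴ = 24.027px
At 1.767: 15.0 × 1.767⁴ = 146.230px
Difference: 146.230 − 24.027 = 122.203px

122.2px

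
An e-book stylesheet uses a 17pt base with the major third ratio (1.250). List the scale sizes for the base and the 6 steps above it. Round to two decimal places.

17.00pt, 21.25pt, 26.56pt, 33.20pt, 41.50pt, 51.88pt, 64.85pt

Step 0: 17pt
Step 1: 17.0 × 1.250 = 21.25
Step 2: 17.0 × 1.250² = 26.56
Step 3: 17.0 × 1.250³ = 33.20
Step 4: 17.0 × 1.250⁴ = 41.50
Step 5: 17.0 × 1.250⁵ = 51.88
Step 6: 17.0 × 1.250⁶ = 64.85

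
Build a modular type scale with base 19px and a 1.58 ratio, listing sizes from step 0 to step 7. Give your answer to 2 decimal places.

19.00px, 30.02px, 47.43px, 74.94px, 118.41px, 187.09px, 295.59px, 467.04px

Step 0: 19px
Step 1: 19.0 × 1.58 = 30.02
Step 2: 19.0 × 1.58² = 47.43
Step 3: 19.0 × 1.58³ = 74.94
Step 4: 19.0 × 1.58⁴ = 118.41
Step 5: 19.0 × 1.58⁵ = 187.09
Step 6: 19.0 × 1.58⁶ = 295.59
Step 7: 19.0 × 1.58⁷ = 467.04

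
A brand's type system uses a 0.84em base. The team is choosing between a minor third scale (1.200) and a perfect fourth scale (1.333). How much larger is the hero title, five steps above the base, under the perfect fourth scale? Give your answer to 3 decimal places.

1.445em

Minor third: 0.84 × 1.200⁵ = 2.09019em
Perfect fourth: 0.84 × 1.333⁵ = 3.53533em
Difference: 3.53533 − 2.09019 = 1.44514em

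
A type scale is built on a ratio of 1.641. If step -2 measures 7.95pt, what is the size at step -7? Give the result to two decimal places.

Moving from step -2 to step -7 is 5 steps down, so divide by r⁵.
7.95 ÷ 1.641⁵ = 7.95 ÷ 11.89989 ≈ 0.668

0.67pt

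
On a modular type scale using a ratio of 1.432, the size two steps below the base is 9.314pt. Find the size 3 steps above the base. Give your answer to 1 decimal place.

56.1pt

Moving from step -2 to step +3 is 5 steps up, so multiply by r⁵.
9.314 × 1.432⁵ = 9.314 × 6.02164 ≈ 56.086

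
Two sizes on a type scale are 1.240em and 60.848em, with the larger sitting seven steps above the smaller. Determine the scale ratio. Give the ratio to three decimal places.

1.744

r⁷ = 60.848 / 1.240, so r = (60.848/1.240)^(1/7).
r = 49.0710^(1/7) ≈ 1.7440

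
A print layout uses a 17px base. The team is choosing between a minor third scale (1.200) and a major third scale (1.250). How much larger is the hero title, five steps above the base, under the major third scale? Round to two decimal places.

9.58px

Minor third: 17.0 × 1.200⁵ = 42.3014px
Major third: 17.0 × 1.250⁵ = 51.8799px
Difference: 51.8799 − 42.3014 = 9.5785px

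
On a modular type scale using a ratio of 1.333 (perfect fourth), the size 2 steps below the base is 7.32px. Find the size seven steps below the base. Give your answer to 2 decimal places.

1.74px

7.32 ÷ 1.333⁵ = 7.32 ÷ 4.20873 ≈ 1.739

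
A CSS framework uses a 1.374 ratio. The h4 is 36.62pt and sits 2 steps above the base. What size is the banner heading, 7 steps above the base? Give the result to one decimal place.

179.3pt

36.62 × 1.374⁵ = 36.62 × 4.89704 ≈ 179.330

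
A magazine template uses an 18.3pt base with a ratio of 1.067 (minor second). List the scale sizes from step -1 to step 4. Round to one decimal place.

Step -1: 18.3 ÷ 1.067 = 17.2
Step 0: 18.3pt
Step 1: 18.3 × 1.067 = 19.5
Step 2: 18.3 × 1.067² = 20.8
Step 3: 18.3 × 1.067³ = 22.2
Step 4: 18.3 × 1.067⁴ = 23.7

17.2pt, 18.3pt, 19.5pt, 20.8pt, 22.2pt, 23.7pt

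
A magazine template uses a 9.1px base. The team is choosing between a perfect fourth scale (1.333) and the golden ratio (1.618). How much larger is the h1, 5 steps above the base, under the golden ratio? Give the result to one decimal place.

Perfect fourth: 9.1 × 1.333⁵ = 38.299px
Golden ratio: 9.1 × 1.618⁵ = 100.910px
Difference: 100.910 − 38.299 = 62.611px

62.6px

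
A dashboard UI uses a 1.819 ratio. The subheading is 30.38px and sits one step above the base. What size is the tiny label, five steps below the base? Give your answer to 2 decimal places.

0.84px

The gap is -5 − (1) = -6 steps, so the factor is 1.819^-6.
30.38 ÷ 1.819⁶ = 30.38 ÷ 36.22398 ≈ 0.839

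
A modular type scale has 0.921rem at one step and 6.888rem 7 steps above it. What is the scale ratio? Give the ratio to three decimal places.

1.333

The ratio satisfies 0.921 × r⁷ = 6.888, so r = (6.888 / 0.921)^(1/7).
r = 7.4788^(1/7) ≈ 1.3330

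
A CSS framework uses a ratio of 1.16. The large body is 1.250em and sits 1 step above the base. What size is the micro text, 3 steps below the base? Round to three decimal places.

0.690em

1.250 ÷ 1.16⁴ = 1.250 ÷ 1.81064 ≈ 0.690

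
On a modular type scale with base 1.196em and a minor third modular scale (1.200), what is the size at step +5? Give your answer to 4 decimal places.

2.9760em

1.196 × 1.200⁵ = 1.196 × 2.48832 ≈ 2.9760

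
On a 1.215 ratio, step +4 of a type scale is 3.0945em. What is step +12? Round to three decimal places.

3.0945 × 1.215⁸ = 3.0945 × 4.74909 ≈ 14.696

14.696em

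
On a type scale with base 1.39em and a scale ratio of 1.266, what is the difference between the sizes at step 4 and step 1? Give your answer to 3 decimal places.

Step 1: 1.39 × 1.266 = 1.75974em
Step 4: 1.39 × 1.266⁴ = 3.57067em
Difference: 3.57067 − 1.75974 = 1.81093em

1.811em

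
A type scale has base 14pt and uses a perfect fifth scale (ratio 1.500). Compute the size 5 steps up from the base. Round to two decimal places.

106.31pt

Each step on a modular scale multiplies by the ratio, so the size n steps from the base is base × ratioⁿ.
14.0 × 1.500⁵ = 14.0 × 7.59375 ≈ 106.31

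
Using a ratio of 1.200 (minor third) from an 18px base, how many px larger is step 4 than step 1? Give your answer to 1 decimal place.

Step 1: 18.0 × 1.200 = 21.600px
Step 4: 18.0 × 1.200⁴ = 37.325px
Difference: 37.325 − 21.600 = 15.725px

15.7px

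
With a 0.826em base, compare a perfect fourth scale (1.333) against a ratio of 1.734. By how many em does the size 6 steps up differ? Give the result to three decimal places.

17.819em

Perfect fourth: 0.826 × 1.333⁶ = 4.63405em
At 1.734: 0.826 × 1.734⁶ = 22.45301em
Difference: 22.45301 − 4.63405 = 17.81896em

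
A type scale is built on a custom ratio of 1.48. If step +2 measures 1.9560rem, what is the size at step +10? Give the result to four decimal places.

45.0259rem

1.9560 × 1.48⁸ = 1.9560 × 23.01939 ≈ 45.0259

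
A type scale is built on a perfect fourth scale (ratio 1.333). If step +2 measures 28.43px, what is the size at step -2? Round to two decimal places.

9.00px

28.43 ÷ 1.333⁴ = 28.43 ÷ 3.15733 ≈ 9.004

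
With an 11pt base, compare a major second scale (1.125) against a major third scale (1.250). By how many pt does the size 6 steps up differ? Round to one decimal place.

Major second: 11.0 × 1.125⁶ = 22.300pt
Major third: 11.0 × 1.250⁶ = 41.962pt
Difference: 41.962 − 22.300 = 19.662pt

19.7pt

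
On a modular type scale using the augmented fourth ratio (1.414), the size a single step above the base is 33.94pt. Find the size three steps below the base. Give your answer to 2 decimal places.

The gap is -3 − (1) = -4 steps, so the factor is 1.414^-4.
33.94 ÷ 1.414⁴ = 33.94 ÷ 3.99758 ≈ 8.490

8.49pt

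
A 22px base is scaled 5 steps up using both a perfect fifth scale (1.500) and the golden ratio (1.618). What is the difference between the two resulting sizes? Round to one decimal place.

Perfect fifth: 22.0 × 1.500⁵ = 167.062px
Golden ratio: 22.0 × 1.618⁵ = 243.958px
Difference: 243.958 − 167.062 = 76.896px

76.9px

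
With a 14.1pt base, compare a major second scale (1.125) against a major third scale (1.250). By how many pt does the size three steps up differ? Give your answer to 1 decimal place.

7.5pt

Major second: 14.1 × 1.125³ = 20.076pt
Major third: 14.1 × 1.250³ = 27.539pt
Difference: 27.539 − 20.076 = 7.463pt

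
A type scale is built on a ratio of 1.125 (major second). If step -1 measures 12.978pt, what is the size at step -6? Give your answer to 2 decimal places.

7.20pt

12.978 ÷ 1.125⁵ = 12.978 ÷ 1.80203 ≈ 7.202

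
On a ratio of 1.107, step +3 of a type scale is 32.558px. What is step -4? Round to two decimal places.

32.558 ÷ 1.107⁷ = 32.558 ÷ 2.03720 ≈ 15.982

15.98px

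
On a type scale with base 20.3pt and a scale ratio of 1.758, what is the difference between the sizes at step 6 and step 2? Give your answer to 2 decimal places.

536.51pt

Step 2: 20.3 × 1.758² = 62.7384pt
Step 6: 20.3 × 1.758⁶ = 599.2517pt
Difference: 599.2517 − 62.7384 = 536.5133pt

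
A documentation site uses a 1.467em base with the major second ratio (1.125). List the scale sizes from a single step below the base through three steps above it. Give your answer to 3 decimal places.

Step -1: 1.467 ÷ 1.125 = 1.304
Step 0: 1.467em
Step 1: 1.467 × 1.125 = 1.650
Step 2: 1.467 × 1.125² = 1.857
Step 3: 1.467 × 1.125³ = 2.089

1.304em, 1.467em, 1.650em, 1.857em, 2.089em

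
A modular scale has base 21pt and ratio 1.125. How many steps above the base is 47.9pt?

1.125ⁿ = 47.9 / 21 = 2.2810
n = ln(2.2810) / ln(1.125) = 0.8246 / 0.1178 ≈ 7.00

7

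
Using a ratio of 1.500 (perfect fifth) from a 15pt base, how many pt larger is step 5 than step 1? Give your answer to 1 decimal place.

Step 1: 15.0 × 1.500 = 22.500pt
Step 5: 15.0 × 1.500⁵ = 113.906pt
Difference: 113.906 − 22.500 = 91.406pt

91.4pt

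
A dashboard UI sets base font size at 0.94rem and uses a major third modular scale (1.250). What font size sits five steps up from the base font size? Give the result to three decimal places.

0.94 × 1.250⁵ = 0.94 × 3.05176 ≈ 2.869

2.869rem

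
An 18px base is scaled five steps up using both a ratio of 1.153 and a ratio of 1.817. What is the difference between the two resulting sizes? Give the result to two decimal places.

319.81px

At 1.153: 18.0 × 1.153⁵ = 36.6791px
At 1.817: 18.0 × 1.817⁵ = 356.4898px
Difference: 356.4898 − 36.6791 = 319.8107px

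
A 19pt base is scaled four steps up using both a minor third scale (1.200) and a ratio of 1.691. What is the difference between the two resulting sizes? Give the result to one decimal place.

Minor third: 19.0 × 1.200⁴ = 39.398pt
At 1.691: 19.0 × 1.691⁴ = 155.356pt
Difference: 155.356 − 39.398 = 115.958pt

116.0pt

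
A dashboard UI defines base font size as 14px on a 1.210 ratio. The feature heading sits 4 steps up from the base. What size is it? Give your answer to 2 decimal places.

30.01px

A modular type scale is a geometric sequence: sizeₙ = base × rⁿ.
14.0 × 1.210⁴ = 14.0 × 2.14359 ≈ 30.01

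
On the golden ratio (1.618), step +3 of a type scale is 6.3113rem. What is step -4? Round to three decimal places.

6.3113 ÷ 1.618⁷ = 6.3113 ÷ 29.03017 ≈ 0.217

0.217rem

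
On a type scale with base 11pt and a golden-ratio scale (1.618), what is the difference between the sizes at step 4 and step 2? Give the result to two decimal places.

46.59pt

Step 2: 11.0 × 1.618² = 28.7972pt
Step 4: 11.0 × 1.618⁴ = 75.3888pt
Difference: 75.3888 − 28.7972 = 46.5916pt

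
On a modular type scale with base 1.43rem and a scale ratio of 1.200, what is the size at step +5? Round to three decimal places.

3.558rem

Every step multiplies by the scale ratio.
1.43 × 1.200⁵ = 1.43 × 2.48832 ≈ 3.558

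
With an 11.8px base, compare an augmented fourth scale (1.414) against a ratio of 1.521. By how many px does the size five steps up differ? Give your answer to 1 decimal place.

29.4px

Augmented fourth: 11.8 × 1.414⁵ = 66.700px
At 1.521: 11.8 × 1.521⁵ = 96.057px
Difference: 96.057 − 66.700 = 29.357px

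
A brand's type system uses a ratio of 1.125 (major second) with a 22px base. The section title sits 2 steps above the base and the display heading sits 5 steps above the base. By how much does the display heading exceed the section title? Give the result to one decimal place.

Step 2: 22.0 × 1.125² = 27.844px
Step 5: 22.0 × 1.125⁵ = 39.645px
Difference: 39.645 − 27.844 = 11.801px

11.8px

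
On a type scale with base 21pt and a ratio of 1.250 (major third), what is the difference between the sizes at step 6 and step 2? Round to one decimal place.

Step 2: 21.0 × 1.250² = 32.812pt
Step 6: 21.0 × 1.250⁶ = 80.109pt
Difference: 80.109 − 32.812 = 47.297pt

47.3pt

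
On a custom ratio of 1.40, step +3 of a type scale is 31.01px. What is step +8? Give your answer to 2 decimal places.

31.01 × 1.40⁵ = 31.01 × 5.37824 ≈ 166.779

166.78px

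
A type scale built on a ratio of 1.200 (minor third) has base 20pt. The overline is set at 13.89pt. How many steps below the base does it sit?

2

1.200ⁿ = 20 / 13.89 = 1.4399
n = ln(1.4399) / ln(1.200) = 0.3646 / 0.1823 ≈ 2.00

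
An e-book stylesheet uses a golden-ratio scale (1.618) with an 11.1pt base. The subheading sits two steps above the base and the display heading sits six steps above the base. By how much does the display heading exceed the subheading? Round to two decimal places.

170.10pt

Step 2: 11.1 × 1.618² = 29.0590pt
Step 6: 11.1 × 1.618⁶ = 199.1563pt
Difference: 199.1563 − 29.0590 = 170.0973pt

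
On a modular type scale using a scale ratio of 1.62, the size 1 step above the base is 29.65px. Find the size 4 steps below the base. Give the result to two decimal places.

Moving from step +1 to step -4 is 5 steps down, so divide by r⁵.
29.65 ÷ 1.62⁵ = 29.65 ÷ 11.15771 ≈ 2.657

2.66px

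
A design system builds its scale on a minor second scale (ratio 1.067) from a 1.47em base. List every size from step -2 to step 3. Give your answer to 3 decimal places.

1.291em, 1.378em, 1.470em, 1.568em, 1.674em, 1.786em

Step -2: 1.47 ÷ 1.067² = 1.291
Step -1: 1.47 ÷ 1.067 = 1.378
Step 0: 1.47em
Step 1: 1.47 × 1.067 = 1.568
Step 2: 1.47 × 1.067² = 1.674
Step 3: 1.47 × 1.067³ = 1.786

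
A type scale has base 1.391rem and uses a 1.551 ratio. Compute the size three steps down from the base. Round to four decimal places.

0.3728rem

1.391 ÷ 1.551³ = 1.391 ÷ 3.73109 ≈ 0.3728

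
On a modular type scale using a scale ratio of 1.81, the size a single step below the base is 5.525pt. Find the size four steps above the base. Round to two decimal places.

107.33pt

5.525 × 1.81⁵ = 5.525 × 19.42642 ≈ 107.331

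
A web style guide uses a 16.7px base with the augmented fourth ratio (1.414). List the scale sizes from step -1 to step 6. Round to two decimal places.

Step -1: 16.7 ÷ 1.414 = 11.81
Step 0: 16.7px
Step 1: 16.7 × 1.414 = 23.61
Step 2: 16.7 × 1.414² = 33.39
Step 3: 16.7 × 1.414³ = 47.21
Step 4: 16.7 × 1.414⁴ = 66.76
Step 5: 16.7 × 1.414⁵ = 94.40
Step 6: 16.7 × 1.414⁶ = 133.48

11.81px, 16.70px, 23.61px, 33.39px, 47.21px, 66.76px, 94.40px, 133.48px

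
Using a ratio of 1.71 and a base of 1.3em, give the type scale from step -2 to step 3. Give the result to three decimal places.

Step -2: 1.3 ÷ 1.71² = 0.445
Step -1: 1.3 ÷ 1.71 = 0.760
Step 0: 1.3em
Step 1: 1.3 × 1.71 = 2.223
Step 2: 1.3 × 1.71² = 3.801
Step 3: 1.3 × 1.71³ = 6.500

0.445em, 0.760em, 1.300em, 2.223em, 3.801em, 6.500em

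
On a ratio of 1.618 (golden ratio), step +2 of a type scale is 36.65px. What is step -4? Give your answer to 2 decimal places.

36.65 ÷ 1.618⁶ = 36.65 ÷ 17.94201 ≈ 2.043

2.04px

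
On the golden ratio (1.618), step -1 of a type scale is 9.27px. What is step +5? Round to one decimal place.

166.3px

9.27 × 1.618⁶ = 9.27 × 17.94201 ≈ 166.322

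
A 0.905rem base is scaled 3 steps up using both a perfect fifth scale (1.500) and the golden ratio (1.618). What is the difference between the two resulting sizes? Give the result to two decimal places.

Perfect fifth: 0.905 × 1.500³ = 3.0544rem
Golden ratio: 0.905 × 1.618³ = 3.8334rem
Difference: 3.8334 − 3.0544 = 0.7790rem

0.78rem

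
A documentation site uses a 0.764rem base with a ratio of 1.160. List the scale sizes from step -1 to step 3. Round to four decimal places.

Step -1: 0.764 ÷ 1.160 = 0.6586
Step 0: 0.764rem
Step 1: 0.764 × 1.160 = 0.8862
Step 2: 0.764 × 1.160² = 1.0280
Step 3: 0.764 × 1.160³ = 1.1925

0.6586rem, 0.7640rem, 0.8862rem, 1.0280rem, 1.1925rem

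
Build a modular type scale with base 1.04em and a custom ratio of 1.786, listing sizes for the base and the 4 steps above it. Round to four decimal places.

1.0400em, 1.8574em, 3.3174em, 5.9249em, 10.5818em

Step 0: 1.04em
Step 1: 1.04 × 1.786 = 1.8574
Step 2: 1.04 × 1.786² = 3.3174
Step 3: 1.04 × 1.786³ = 5.9249
Step 4: 1.04 × 1.786⁴ = 10.5818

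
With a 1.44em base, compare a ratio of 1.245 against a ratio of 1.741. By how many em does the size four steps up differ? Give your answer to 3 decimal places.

At 1.245: 1.44 × 1.245⁴ = 3.45971em
At 1.741: 1.44 × 1.741⁴ = 13.22993em
Difference: 13.22993 − 3.45971 = 9.77022em

9.770em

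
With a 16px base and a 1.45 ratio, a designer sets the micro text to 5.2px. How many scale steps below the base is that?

1.45ⁿ = 16 / 5.2 = 3.0769
n = ln(3.0769) / ln(1.45) = 1.1239 / 0.3716 ≈ 3.02

3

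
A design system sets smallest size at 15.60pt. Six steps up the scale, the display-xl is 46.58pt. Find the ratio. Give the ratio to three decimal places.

The ratio satisfies 15.60 × r⁶ = 46.58, so r = (46.58 / 15.60)^(1/6).
r = 2.9859^(1/6) ≈ 1.2000

1.200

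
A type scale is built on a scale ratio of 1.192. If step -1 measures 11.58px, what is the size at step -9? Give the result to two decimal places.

2.84px

11.58 ÷ 1.192⁸ = 11.58 ÷ 4.07577 ≈ 2.841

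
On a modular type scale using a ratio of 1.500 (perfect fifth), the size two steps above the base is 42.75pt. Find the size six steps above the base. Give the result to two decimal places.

The gap is 6 − (2) = 4 steps, so the factor is 1.500^4.
42.75 × 1.500⁴ = 42.75 × 5.06250 ≈ 216.422

216.42pt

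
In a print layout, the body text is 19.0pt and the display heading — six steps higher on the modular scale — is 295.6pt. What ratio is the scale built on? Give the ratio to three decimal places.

r⁶ = 295.6 / 19.0, so r = (295.6/19.0)^(1/6).
r = 15.5579^(1/6) ≈ 1.5800

1.580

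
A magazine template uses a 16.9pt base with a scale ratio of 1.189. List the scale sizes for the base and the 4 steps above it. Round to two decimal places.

Step 0: 16.9pt
Step 1: 16.9 × 1.189 = 20.09
Step 2: 16.9 × 1.189² = 23.89
Step 3: 16.9 × 1.189³ = 28.41
Step 4: 16.9 × 1.189⁴ = 33.78

16.90pt, 20.09pt, 23.89pt, 28.41pt, 33.78pt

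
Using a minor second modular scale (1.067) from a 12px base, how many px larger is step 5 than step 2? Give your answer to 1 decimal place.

2.9px

Step 2: 12.0 × 1.067² = 13.662px
Step 5: 12.0 × 1.067⁵ = 16.596px
Difference: 16.596 − 13.662 = 2.934px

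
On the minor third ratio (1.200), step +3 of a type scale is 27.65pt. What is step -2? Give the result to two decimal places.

11.11pt

27.65 ÷ 1.200⁵ = 27.65 ÷ 2.48832 ≈ 11.112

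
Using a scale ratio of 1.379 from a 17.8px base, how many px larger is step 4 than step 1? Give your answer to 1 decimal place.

39.8px

Step 1: 17.8 × 1.379 = 24.546px
Step 4: 17.8 × 1.379⁴ = 64.369px
Difference: 64.369 − 24.546 = 39.823px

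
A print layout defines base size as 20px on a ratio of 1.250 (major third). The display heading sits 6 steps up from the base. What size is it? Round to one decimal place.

20.0 × 1.250⁶ = 20.0 × 3.81470 ≈ 76.29

76.3px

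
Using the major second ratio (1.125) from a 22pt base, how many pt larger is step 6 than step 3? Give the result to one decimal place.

13.3pt

Step 3: 22.0 × 1.125³ = 31.324pt
Step 6: 22.0 × 1.125⁶ = 44.600pt
Difference: 44.600 − 31.324 = 13.276pt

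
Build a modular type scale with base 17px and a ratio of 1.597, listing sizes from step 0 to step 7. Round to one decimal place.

17.0px, 27.1px, 43.4px, 69.2px, 110.6px, 176.6px, 282.0px, 450.4px

Step 0: 17px
Step 1: 17.0 × 1.597 = 27.1
Step 2: 17.0 × 1.597² = 43.4
Step 3: 17.0 × 1.597³ = 69.2
Step 4: 17.0 × 1.597⁴ = 110.6
Step 5: 17.0 × 1.597⁵ = 176.6
Step 6: 17.0 × 1.597⁶ = 282.0
Step 7: 17.0 × 1.597⁷ = 450.4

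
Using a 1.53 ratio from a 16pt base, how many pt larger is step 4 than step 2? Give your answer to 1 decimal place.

50.2pt

Step 2: 16.0 × 1.53² = 37.454pt
Step 4: 16.0 × 1.53⁴ = 87.677pt
Difference: 87.677 − 37.454 = 50.223pt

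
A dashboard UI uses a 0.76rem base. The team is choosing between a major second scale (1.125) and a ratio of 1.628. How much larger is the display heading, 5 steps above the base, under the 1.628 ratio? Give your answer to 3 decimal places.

Major second: 0.76 × 1.125⁵ = 1.36954rem
At 1.628: 0.76 × 1.628⁵ = 8.69132rem
Difference: 8.69132 − 1.36954 = 7.32178rem

7.322rem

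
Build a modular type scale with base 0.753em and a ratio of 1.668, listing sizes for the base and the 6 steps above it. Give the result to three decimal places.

0.753em, 1.256em, 2.095em, 3.494em, 5.829em, 9.722em, 16.217em

Step 0: 0.753em
Step 1: 0.753 × 1.668 = 1.256
Step 2: 0.753 × 1.668² = 2.095
Step 3: 0.753 × 1.668³ = 3.494
Step 4: 0.753 × 1.668⁴ = 5.829
Step 5: 0.753 × 1.668⁵ = 9.722
Step 6: 0.753 × 1.668⁶ = 16.217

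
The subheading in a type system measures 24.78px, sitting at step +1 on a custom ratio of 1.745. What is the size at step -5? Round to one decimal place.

0.9px

Moving from step +1 to step -5 is 6 steps down, so divide by r⁶.
24.78 ÷ 1.745⁶ = 24.78 ÷ 28.23401 ≈ 0.878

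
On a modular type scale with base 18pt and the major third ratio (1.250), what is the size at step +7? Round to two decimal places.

85.83pt

18.0 × 1.250⁷ = 18.0 × 4.76837 ≈ 85.83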